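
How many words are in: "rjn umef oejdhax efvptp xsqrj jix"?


Input string: 'rjn umef oejdhax efvptp xsqrj jix'
Operation: split by spaces
Words found: 'rjn', 'umef', 'oejdhax', 'efvptp', 'xsqrj', 'jix'
Word count: 6


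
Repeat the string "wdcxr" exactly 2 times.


Input string: 'wdcxr'
Operation: repeat 2 times
Concatenation: 'wdcxr' + 'wdcxr'
Result: wdcxrwdcxr


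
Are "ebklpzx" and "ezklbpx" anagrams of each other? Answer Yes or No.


String 1: 'ebklpzx' -> sorted: 'beklpxz'
String 2: 'ezklbpx' -> sorted: 'beklpxz'
Compare sorted forms: 'beklpxz' == 'beklpxz'
Anagram: Yes


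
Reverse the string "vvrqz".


Input string: 'vvrqz'
Operation: reverse character order
Original order: 'v' -> 'v' -> 'r' -> 'q' -> 'z'
Reversed order: 'z' -> 'q' -> 'r' -> 'v' -> 'v'
Result: zqrvv


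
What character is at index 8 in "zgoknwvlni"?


Input string: 'zgoknwvlni'
Operation: get character at index 8
Index mapping: s[0]='z', s[1]='g', s[2]='o', s[3]='k', s[4]='n', s[5]='w', s[6]='v', s[7]='l', s[8]='n'
Result: 'n'


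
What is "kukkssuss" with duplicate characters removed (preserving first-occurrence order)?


Input: 'kukkssuss'
Operation: keep first occurrence of each character
Scan: s[0]='k' new -> keep; s[1]='u' new -> keep; s[2]='k' seen -> skip; s[3]='k' seen -> skip; s[4]='s' new -> keep; s[5]='s' seen -> skip; s[6]='u' seen -> skip; s[7]='s' seen -> skip; s[8]='s' seen -> skip
Result: kus


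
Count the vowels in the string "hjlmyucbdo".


Input string: 'hjlmyucbdo'
Operation: count vowels (a, e, i, o, u)
Scan: s[0]='h', s[1]='j', s[2]='l', s[3]='m', s[4]='y', s[5]='u' (vowel), s[6]='c', s[7]='b', s[8]='d', s[9]='o' (vowel)
Vowels found: 2
Result: 2


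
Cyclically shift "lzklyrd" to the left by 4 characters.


Input: 'lzklyrd', shift = 4
Operation: split at index 4 and swap parts
Front part s[0:4] = 'lzkl'
Back part s[4:] = 'yrd'
Rotated = back + front = 'yrd' + 'lzkl'
Result: yrdlzkl


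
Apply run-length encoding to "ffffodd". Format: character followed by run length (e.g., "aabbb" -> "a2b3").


Input: 'ffffodd'
Operation: identify consecutive runs
Runs: 'ffff' -> f4, 'o' -> o1, 'dd' -> d2
Encoded: f4o1d2


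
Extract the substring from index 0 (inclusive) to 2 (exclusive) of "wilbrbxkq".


Input string: 'wilbrbxkq'
Operation: slice [0:2]
Extract characters: s[0]='w', s[1]='i'
Result: wi


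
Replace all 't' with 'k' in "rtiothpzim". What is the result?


Input string: 'rtiothpzim'
Operation: replace 't' with 'k'
Positions of 't': 1, 4
After replacement: rkiokhpzim


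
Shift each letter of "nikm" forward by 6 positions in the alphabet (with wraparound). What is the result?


Input: 'nikm', shift = 6
Operation: for each letter, (position + 6) mod 26
Mapping: 'n'(13+6=19)->'t', 'i'(8+6=14)->'o', 'k'(10+6=16)->'q', 'm'(12+6=18)->'s'
Result: toqs


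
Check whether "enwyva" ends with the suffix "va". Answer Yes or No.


Input string: 'enwyva'
Suffix to check: 'va'
Last 2 characters of input: 'va'
Match: True
Result: Yes


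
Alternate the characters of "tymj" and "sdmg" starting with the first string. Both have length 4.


String 1: 'tymj'
String 2: 'sdmg'
Operation: alternate characters
Pairs: 't'+'s', 'y'+'d', 'm'+'m', 'j'+'g'
Result: tsydmmjg


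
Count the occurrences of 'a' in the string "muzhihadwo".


Input string: 'muzhihadwo'
Target character: 'a'
Scan each position: s[6]='a'
Matches found at indices: 6
Total: 1


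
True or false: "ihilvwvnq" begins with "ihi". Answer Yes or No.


Input string: 'ihilvwvnq'
Prefix to check: 'ihi'
First 3 characters of input: 'ihi'
Match: True
Result: Yes


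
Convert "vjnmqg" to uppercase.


Input string: 'vjnmqg'
Operation: convert each letter to uppercase
Mapping: 'v'->'V', 'j'->'J', 'n'->'N', 'm'->'M', 'q'->'Q', 'g'->'G'
Result: VJNMQG


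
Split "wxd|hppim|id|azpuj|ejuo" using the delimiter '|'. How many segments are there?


Input string: 'wxd|hppim|id|azpuj|ejuo'
Delimiter: '|'
Split result: 'wxd', 'hppim', 'id', 'azpuj', 'ejuo'
Number of parts: 5


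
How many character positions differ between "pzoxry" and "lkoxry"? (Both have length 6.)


String 1: 'pzoxry'
String 2: 'lkoxry'
Compare each position: pos 0: 'p'!='l', pos 1: 'z'!='k', pos 2: 'o'=='o', pos 3: 'x'=='x', pos 4: 'r'=='r', pos 5: 'y'=='y'
Differing positions: 2
Hamming distance: 2


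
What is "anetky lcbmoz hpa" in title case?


Input string: 'anetky lcbmoz hpa'
Operation: capitalize first letter of each word
Word transformations: 'anetky'->'Anetky', 'lcbmoz'->'Lcbmoz', 'hpa'->'Hpa'
Result: Anetky Lcbmoz Hpa


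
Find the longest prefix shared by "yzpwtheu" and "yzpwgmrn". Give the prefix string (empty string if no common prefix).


String 1: 'yzpwtheu'
String 2: 'yzpwgmrn'
Compare position by position:
pos 0: 'y' vs 'y' match
pos 1: 'z' vs 'z' match
pos 2: 'p' vs 'p' match
pos 3: 'w' vs 'w' match
pos 4: 't' vs 'g' differ -> stop
Longest common prefix: "yzpw" (length 4)


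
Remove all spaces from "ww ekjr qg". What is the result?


Input string: 'ww ekjr qg'
Operation: remove all spaces
Words: 'ww', 'ekjr', 'qg'
Join without spaces: wwekjrqg


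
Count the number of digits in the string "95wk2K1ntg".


Input string: '95wk2K1ntg'
Operation: count digit characters (0-9)
Scan: '9'(digit), '5'(digit), 'w', 'k', '2'(digit), 'K', '1'(digit), 'n', 't', 'g'
Digits found: 4
Result: 4


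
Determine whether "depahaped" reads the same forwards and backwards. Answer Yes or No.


Input string: 'depahaped'
Reversed: 'depahaped'
Compare pairs: s[0]='d' vs s[8]='d' (match), s[1]='e' vs s[7]='e' (match), s[2]='p' vs s[6]='p' (match), s[3]='a' vs s[5]='a' (match)
Palindrome: Yes


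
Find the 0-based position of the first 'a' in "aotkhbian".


Input string: 'aotkhbian'
Target: 'a'
Scanning left to right: s[0]='a'
First match at index: 0


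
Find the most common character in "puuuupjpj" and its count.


Input: 'puuuupjpj'
Operation: tally each character
Counts: 'j':2, 'p':3, 'u':4
Maximum: 'u' appears 4 times


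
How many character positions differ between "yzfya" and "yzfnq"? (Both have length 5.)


String 1: 'yzfya'
String 2: 'yzfnq'
Compare each position: pos 0: 'y'=='y', pos 1: 'z'=='z', pos 2: 'f'=='f', pos 3: 'y'!='n', pos 4: 'a'!='q'
Differing positions: 2
Hamming distance: 2


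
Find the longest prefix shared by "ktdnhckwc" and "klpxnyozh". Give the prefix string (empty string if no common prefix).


String 1: 'ktdnhckwc'
String 2: 'klpxnyozh'
Compare position by position:
pos 0: 'k' vs 'k' match
pos 1: 't' vs 'l' differ -> stop
Longest common prefix: "k" (length 1)


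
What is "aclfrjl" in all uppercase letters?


Input string: 'aclfrjl'
Operation: convert each letter to uppercase
Mapping: 'a'->'A', 'c'->'C', 'l'->'L', 'f'->'F', 'r'->'R', 'j'->'J', 'l'->'L'
Result: ACLFRJL


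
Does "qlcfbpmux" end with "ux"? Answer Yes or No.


Input string: 'qlcfbpmux'
Suffix to check: 'ux'
Last 2 characters of input: 'ux'
Match: True
Result: Yes


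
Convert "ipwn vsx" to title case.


Input string: 'ipwn vsx'
Operation: capitalize first letter of each word
Word transformations: 'ipwn'->'Ipwn', 'vsx'->'Vsx'
Result: Ipwn Vsx


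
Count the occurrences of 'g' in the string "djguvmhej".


Input string: 'djguvmhej'
Target character: 'g'
Scan each position: s[2]='g'
Matches found at indices: 2
Total: 1


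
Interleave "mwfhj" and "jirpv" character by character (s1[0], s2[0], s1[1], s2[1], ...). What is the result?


String 1: 'mwfhj'
String 2: 'jirpv'
Operation: alternate characters
Pairs: 'm'+'j', 'w'+'i', 'f'+'r', 'h'+'p', 'j'+'v'
Result: mjwifrhpjv


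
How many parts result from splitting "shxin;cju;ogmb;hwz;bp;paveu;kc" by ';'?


Input string: 'shxin;cju;ogmb;hwz;bp;paveu;kc'
Delimiter: ';'
Split result: 'shxin', 'cju', 'ogmb', 'hwz', 'bp', 'paveu', 'kc'
Number of parts: 7


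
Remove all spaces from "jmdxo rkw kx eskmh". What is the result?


Input string: 'jmdxo rkw kx eskmh'
Operation: remove all spaces
Words: 'jmdxo', 'rkw', 'kx', 'eskmh'
Join without spaces: jmdxorkwkxeskmh


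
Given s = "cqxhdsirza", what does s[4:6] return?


Input string: 'cqxhdsirza'
Operation: slice [4:6]
Extract characters: s[4]='d', s[5]='s'
Result: ds


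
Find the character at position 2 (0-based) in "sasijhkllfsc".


Input string: 'sasijhkllfsc'
Operation: get character at index 2
Index mapping: s[0]='s', s[1]='a', s[2]='s'
Result: 's'


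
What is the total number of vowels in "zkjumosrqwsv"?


Input string: 'zkjumosrqwsv'
Operation: count vowels (a, e, i, o, u)
Scan: s[0]='z', s[1]='k', s[2]='j', s[3]='u' (vowel), s[4]='m', s[5]='o' (vowel), s[6]='s', s[7]='r', s[8]='q', s[9]='w', s[10]='s', s[11]='v'
Vowels found: 2
Result: 2


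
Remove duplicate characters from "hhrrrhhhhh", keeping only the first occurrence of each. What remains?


Input: 'hhrrrhhhhh'
Operation: keep first occurrence of each character
Scan: s[0]='h' new -> keep; s[1]='h' seen -> skip; s[2]='r' new -> keep; s[3]='r' seen -> skip; s[4]='r' seen -> skip; s[5]='h' seen -> skip; s[6]='h' seen -> skip; s[7]='h' seen -> skip; s[8]='h' seen -> skip; s[9]='h' seen -> skip
Result: hr


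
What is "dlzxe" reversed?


Input string: 'dlzxe'
Operation: reverse character order
Original order: 'd' -> 'l' -> 'z' -> 'x' -> 'e'
Reversed order: 'e' -> 'x' -> 'z' -> 'l' -> 'd'
Result: exzld


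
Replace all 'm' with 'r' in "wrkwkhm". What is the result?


Input string: 'wrkwkhm'
Operation: replace 'm' with 'r'
Positions of 'm': 6
After replacement: wrkwkhr


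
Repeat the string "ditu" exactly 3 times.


Input string: 'ditu'
Operation: repeat 3 times
Concatenation: 'ditu' + 'ditu' + 'ditu'
Result: ditudituditu


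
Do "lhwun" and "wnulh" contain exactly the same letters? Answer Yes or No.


String 1: 'lhwun' -> sorted: 'hlnuw'
String 2: 'wnulh' -> sorted: 'hlnuw'
Compare sorted forms: 'hlnuw' == 'hlnuw'
Anagram: Yes


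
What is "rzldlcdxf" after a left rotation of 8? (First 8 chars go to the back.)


Input: 'rzldlcdxf', shift = 8
Operation: split at index 8 and swap parts
Front part s[0:8] = 'rzldlcdx'
Back part s[8:] = 'f'
Rotated = back + front = 'f' + 'rzldlcdx'
Result: frzldlcdx


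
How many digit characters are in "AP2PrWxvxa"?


Input string: 'AP2PrWxvxa'
Operation: count digit characters (0-9)
Scan: 'A', 'P', '2'(digit), 'P', 'r', 'W', 'x', 'v', 'x', 'a'
Digits found: 1
Result: 1


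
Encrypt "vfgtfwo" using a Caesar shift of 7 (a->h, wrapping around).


Input: 'vfgtfwo', shift = 7
Operation: for each letter, (position + 7) mod 26
Mapping: 'v'(21+7=28, 28 mod 26=2)->'c', 'f'(5+7=12)->'m', 'g'(6+7=13)->'n', 't'(19+7=26, 26 mod 26=0)->'a', 'f'(5+7=12)->'m', 'w'(22+7=29, 29 mod 26=3)->'d', 'o'(14+7=21)->'v'
Result: cmnamdv


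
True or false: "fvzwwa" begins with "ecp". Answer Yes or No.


Input string: 'fvzwwa'
Prefix to check: 'ecp'
First 3 characters of input: 'fvz'
Match: False
Result: No


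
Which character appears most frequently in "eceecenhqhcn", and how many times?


Input: 'eceecenhqhcn'
Operation: tally each character
Counts: 'c':3, 'e':4, 'h':2, 'n':2, 'q':1
Maximum: 'e' appears 4 times


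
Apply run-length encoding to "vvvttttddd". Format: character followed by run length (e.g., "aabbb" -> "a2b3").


Input: 'vvvttttddd'
Operation: identify consecutive runs
Runs: 'vvv' -> v3, 'tttt' -> t4, 'ddd' -> d3
Encoded: v3t4d3


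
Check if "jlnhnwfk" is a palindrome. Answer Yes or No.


Input string: 'jlnhnwfk'
Reversed: 'kfwnhnlj'
Compare pairs: s[0]='j' vs s[7]='k' (mismatch), s[1]='l' vs s[6]='f' (mismatch), s[2]='n' vs s[5]='w' (mismatch), s[3]='h' vs s[4]='n' (mismatch)
Palindrome: No


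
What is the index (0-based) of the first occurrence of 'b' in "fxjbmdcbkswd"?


Input string: 'fxjbmdcbkswd'
Target: 'b'
Scanning left to right: s[0]='f', s[1]='x', s[2]='j', s[3]='b'
First match at index: 3


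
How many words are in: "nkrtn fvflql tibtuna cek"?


Input string: 'nkrtn fvflql tibtuna cek'
Operation: split by spaces
Words found: 'nkrtn', 'fvflql', 'tibtuna', 'cek'
Word count: 4


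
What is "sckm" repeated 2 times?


Input string: 'sckm'
Operation: repeat 2 times
Concatenation: 'sckm' + 'sckm'
Result: sckmsckm


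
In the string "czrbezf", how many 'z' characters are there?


Input string: 'czrbezf'
Target character: 'z'
Scan each position: s[1]='z', s[5]='z'
Matches found at indices: 1, 5
Total: 2


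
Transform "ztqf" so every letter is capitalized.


Input string: 'ztqf'
Operation: convert each letter to uppercase
Mapping: 'z'->'Z', 't'->'T', 'q'->'Q', 'f'->'F'
Result: ZTQF


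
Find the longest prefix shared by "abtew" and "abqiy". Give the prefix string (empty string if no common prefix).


String 1: 'abtew'
String 2: 'abqiy'
Compare position by position:
pos 0: 'a' vs 'a' match
pos 1: 'b' vs 'b' match
pos 2: 't' vs 'q' differ -> stop
Longest common prefix: "ab" (length 2)


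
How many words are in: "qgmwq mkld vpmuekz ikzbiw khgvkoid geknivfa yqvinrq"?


Input string: 'qgmwq mkld vpmuekz ikzbiw khgvkoid geknivfa yqvinrq'
Operation: split by spaces
Words found: 'qgmwq', 'mkld', 'vpmuekz', 'ikzbiw', 'khgvkoid', 'geknivfa', 'yqvinrq'
Word count: 7


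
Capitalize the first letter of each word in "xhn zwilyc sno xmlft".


Input string: 'xhn zwilyc sno xmlft'
Operation: capitalize first letter of each word
Word transformations: 'xhn'->'Xhn', 'zwilyc'->'Zwilyc', 'sno'->'Sno', 'xmlft'->'Xmlft'
Result: Xhn Zwilyc Sno Xmlft


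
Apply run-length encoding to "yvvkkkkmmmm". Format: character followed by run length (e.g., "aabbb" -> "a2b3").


Input: 'yvvkkkkmmmm'
Operation: identify consecutive runs
Runs: 'y' -> y1, 'vv' -> v2, 'kkkk' -> k4, 'mmmm' -> m4
Encoded: y1v2k4m4


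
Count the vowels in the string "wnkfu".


Input string: 'wnkfu'
Operation: count vowels (a, e, i, o, u)
Scan: s[0]='w', s[1]='n', s[2]='k', s[3]='f', s[4]='u' (vowel)
Vowels found: 1
Result: 1


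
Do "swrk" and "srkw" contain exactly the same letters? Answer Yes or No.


String 1: 'swrk' -> sorted: 'krsw'
String 2: 'srkw' -> sorted: 'krsw'
Compare sorted forms: 'krsw' == 'krsw'
Anagram: Yes


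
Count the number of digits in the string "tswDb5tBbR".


Input string: 'tswDb5tBbR'
Operation: count digit characters (0-9)
Scan: 't', 's', 'w', 'D', 'b', '5'(digit), 't', 'B', 'b', 'R'
Digits found: 1
Result: 1


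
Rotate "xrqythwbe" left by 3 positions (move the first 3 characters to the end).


Input: 'xrqythwbe', shift = 3
Operation: split at index 3 and swap parts
Front part s[0:3] = 'xrq'
Back part s[3:] = 'ythwbe'
Rotated = back + front = 'ythwbe' + 'xrq'
Result: ythwbexrq


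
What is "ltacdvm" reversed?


Input string: 'ltacdvm'
Operation: reverse character order
Original order: 'l' -> 't' -> 'a' -> 'c' -> 'd' -> 'v' -> 'm'
Reversed order: 'm' -> 'v' -> 'd' -> 'c' -> 'a' -> 't' -> 'l'
Result: mvdcatl


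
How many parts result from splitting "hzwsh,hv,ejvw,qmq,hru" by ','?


Input string: 'hzwsh,hv,ejvw,qmq,hru'
Delimiter: ','
Split result: 'hzwsh', 'hv', 'ejvw', 'qmq', 'hru'
Number of parts: 5


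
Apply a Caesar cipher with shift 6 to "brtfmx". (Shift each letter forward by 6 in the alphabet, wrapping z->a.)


Input: 'brtfmx', shift = 6
Operation: for each letter, (position + 6) mod 26
Mapping: 'b'(1+6=7)->'h', 'r'(17+6=23)->'x', 't'(19+6=25)->'z', 'f'(5+6=11)->'l', 'm'(12+6=18)->'s', 'x'(23+6=29, 29 mod 26=3)->'d'
Result: hxzlsd


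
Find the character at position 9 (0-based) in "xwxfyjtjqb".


Input string: 'xwxfyjtjqb'
Operation: get character at index 9
Index mapping: s[0]='x', s[1]='w', s[2]='x', s[3]='f', s[4]='y', s[5]='j', s[6]='t', s[7]='j', s[8]='q', s[9]='b'
Result: 'b'


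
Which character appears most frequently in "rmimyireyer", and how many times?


Input: 'rmimyireyer'
Operation: tally each character
Counts: 'e':2, 'i':2, 'm':2, 'r':3, 'y':2
Maximum: 'r' appears 3 times


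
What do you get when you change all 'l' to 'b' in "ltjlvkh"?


Input string: 'ltjlvkh'
Operation: replace 'l' with 'b'
Positions of 'l': 0, 3
After replacement: btjbvkh


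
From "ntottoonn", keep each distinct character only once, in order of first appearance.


Input: 'ntottoonn'
Operation: keep first occurrence of each character
Scan: s[0]='n' new -> keep; s[1]='t' new -> keep; s[2]='o' new -> keep; s[3]='t' seen -> skip; s[4]='t' seen -> skip; s[5]='o' seen -> skip; s[6]='o' seen -> skip; s[7]='n' seen -> skip; s[8]='n' seen -> skip
Result: nto


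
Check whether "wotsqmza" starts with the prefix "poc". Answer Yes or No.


Input string: 'wotsqmza'
Prefix to check: 'poc'
First 3 characters of input: 'wot'
Match: False
Result: No


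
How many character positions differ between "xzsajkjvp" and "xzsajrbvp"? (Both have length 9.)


String 1: 'xzsajkjvp'
String 2: 'xzsajrbvp'
Compare each position: pos 0: 'x'=='x', pos 1: 'z'=='z', pos 2: 's'=='s', pos 3: 'a'=='a', pos 4: 'j'=='j', pos 5: 'k'!='r', pos 6: 'j'!='b', pos 7: 'v'=='v', pos 8: 'p'=='p'
Differing positions: 2
Hamming distance: 2


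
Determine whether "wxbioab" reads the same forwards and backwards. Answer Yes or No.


Input string: 'wxbioab'
Reversed: 'baoibxw'
Compare pairs: s[0]='w' vs s[6]='b' (mismatch), s[1]='x' vs s[5]='a' (mismatch), s[2]='b' vs s[4]='o' (mismatch)
Palindrome: No


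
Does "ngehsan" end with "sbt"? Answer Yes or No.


Input string: 'ngehsan'
Suffix to check: 'sbt'
Last 3 characters of input: 'san'
Match: False
Result: No


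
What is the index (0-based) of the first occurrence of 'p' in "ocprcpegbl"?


Input string: 'ocprcpegbl'
Target: 'p'
Scanning left to right: s[0]='o', s[1]='c', s[2]='p'
First match at index: 2


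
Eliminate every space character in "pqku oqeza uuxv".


Input string: 'pqku oqeza uuxv'
Operation: remove all spaces
Words: 'pqku', 'oqeza', 'uuxv'
Join without spaces: pqkuoqezauuxv


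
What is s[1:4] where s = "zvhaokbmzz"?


Input string: 'zvhaokbmzz'
Operation: slice [1:4]
Extract characters: s[1]='v', s[2]='h', s[3]='a'
Result: vha


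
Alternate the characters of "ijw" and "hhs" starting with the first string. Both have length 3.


String 1: 'ijw'
String 2: 'hhs'
Operation: alternate characters
Pairs: 'i'+'h', 'j'+'h', 'w'+'s'
Result: ihjhws


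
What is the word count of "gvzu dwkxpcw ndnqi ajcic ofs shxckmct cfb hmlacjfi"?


Input string: 'gvzu dwkxpcw ndnqi ajcic ofs shxckmct cfb hmlacjfi'
Operation: split by spaces
Words found: 'gvzu', 'dwkxpcw', 'ndnqi', 'ajcic', 'ofs', 'shxckmct', 'cfb', 'hmlacjfi'
Word count: 8


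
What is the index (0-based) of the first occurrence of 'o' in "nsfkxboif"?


Input string: 'nsfkxboif'
Target: 'o'
Scanning left to right: s[0]='n', s[1]='s', s[2]='f', s[3]='k', s[4]='x', s[5]='b', s[6]='o'
First match at index: 6


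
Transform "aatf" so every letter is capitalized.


Input string: 'aatf'
Operation: convert each letter to uppercase
Mapping: 'a'->'A', 'a'->'A', 't'->'T', 'f'->'F'
Result: AATF


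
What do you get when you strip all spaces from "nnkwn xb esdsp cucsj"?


Input string: 'nnkwn xb esdsp cucsj'
Operation: remove all spaces
Words: 'nnkwn', 'xb', 'esdsp', 'cucsj'
Join without spaces: nnkwnxbesdspcucsj


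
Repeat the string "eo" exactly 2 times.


Input string: 'eo'
Operation: repeat 2 times
Concatenation: 'eo' + 'eo'
Result: eoeo


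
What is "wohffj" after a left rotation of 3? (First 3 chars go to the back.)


Input: 'wohffj', shift = 3
Operation: split at index 3 and swap parts
Front part s[0:3] = 'woh'
Back part s[3:] = 'ffj'
Rotated = back + front = 'ffj' + 'woh'
Result: ffjwoh


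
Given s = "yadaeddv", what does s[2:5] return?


Input string: 'yadaeddv'
Operation: slice [2:5]
Extract characters: s[2]='d', s[3]='a', s[4]='e'
Result: dae


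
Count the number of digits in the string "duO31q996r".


Input string: 'duO31q996r'
Operation: count digit characters (0-9)
Scan: 'd', 'u', 'O', '3'(digit), '1'(digit), 'q', '9'(digit), '9'(digit), '6'(digit), 'r'
Digits found: 5
Result: 5


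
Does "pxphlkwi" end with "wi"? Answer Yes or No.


Input string: 'pxphlkwi'
Suffix to check: 'wi'
Last 2 characters of input: 'wi'
Match: True
Result: Yes


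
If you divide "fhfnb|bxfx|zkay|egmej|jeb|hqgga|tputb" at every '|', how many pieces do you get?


Input string: 'fhfnb|bxfx|zkay|egmej|jeb|hqgga|tputb'
Delimiter: '|'
Split result: 'fhfnb', 'bxfx', 'zkay', 'egmej', 'jeb', 'hqgga', 'tputb'
Number of parts: 7


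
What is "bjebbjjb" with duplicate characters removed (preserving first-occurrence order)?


Input: 'bjebbjjb'
Operation: keep first occurrence of each character
Scan: s[0]='b' new -> keep; s[1]='j' new -> keep; s[2]='e' new -> keep; s[3]='b' seen -> skip; s[4]='b' seen -> skip; s[5]='j' seen -> skip; s[6]='j' seen -> skip; s[7]='b' seen -> skip
Result: bje


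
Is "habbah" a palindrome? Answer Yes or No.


Input string: 'habbah'
Reversed: 'habbah'
Compare pairs: s[0]='h' vs s[5]='h' (match), s[1]='a' vs s[4]='a' (match), s[2]='b' vs s[3]='b' (match)
Palindrome: Yes


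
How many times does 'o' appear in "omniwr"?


Input string: 'omniwr'
Target character: 'o'
Scan each position: s[0]='o'
Matches found at indices: 0
Total: 1


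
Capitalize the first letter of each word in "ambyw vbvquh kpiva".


Input string: 'ambyw vbvquh kpiva'
Operation: capitalize first letter of each word
Word transformations: 'ambyw'->'Ambyw', 'vbvquh'->'Vbvquh', 'kpiva'->'Kpiva'
Result: Ambyw Vbvquh Kpiva


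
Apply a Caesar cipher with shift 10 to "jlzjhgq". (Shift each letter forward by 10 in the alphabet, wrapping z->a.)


Input: 'jlzjhgq', shift = 10
Operation: for each letter, (position + 10) mod 26
Mapping: 'j'(9+10=19)->'t', 'l'(11+10=21)->'v', 'z'(25+10=35, 35 mod 26=9)->'j', 'j'(9+10=19)->'t', 'h'(7+10=17)->'r', 'g'(6+10=16)->'q', 'q'(16+10=26, 26 mod 26=0)->'a'
Result: tvjtrqa


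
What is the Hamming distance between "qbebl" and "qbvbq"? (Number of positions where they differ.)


String 1: 'qbebl'
String 2: 'qbvbq'
Compare each position: pos 0: 'q'=='q', pos 1: 'b'=='b', pos 2: 'e'!='v', pos 3: 'b'=='b', pos 4: 'l'!='q'
Differing positions: 2
Hamming distance: 2


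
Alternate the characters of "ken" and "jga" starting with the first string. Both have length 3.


String 1: 'ken'
String 2: 'jga'
Operation: alternate characters
Pairs: 'k'+'j', 'e'+'g', 'n'+'a'
Result: kjegna


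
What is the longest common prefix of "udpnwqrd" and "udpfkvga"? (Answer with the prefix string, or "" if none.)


String 1: 'udpnwqrd'
String 2: 'udpfkvga'
Compare position by position:
pos 0: 'u' vs 'u' match
pos 1: 'd' vs 'd' match
pos 2: 'p' vs 'p' match
pos 3: 'n' vs 'f' differ -> stop
Longest common prefix: "udp" (length 3)


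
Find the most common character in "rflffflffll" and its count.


Input: 'rflffflffll'
Operation: tally each character
Counts: 'f':6, 'l':4, 'r':1
Maximum: 'f' appears 6 times


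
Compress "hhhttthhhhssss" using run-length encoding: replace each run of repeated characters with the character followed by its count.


Input: 'hhhttthhhhssss'
Operation: identify consecutive runs
Runs: 'hhh' -> h3, 'ttt' -> t3, 'hhhh' -> h4, 'ssss' -> s4
Encoded: h3t3h4s4


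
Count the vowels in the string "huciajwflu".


Input string: 'huciajwflu'
Operation: count vowels (a, e, i, o, u)
Scan: s[0]='h', s[1]='u' (vowel), s[2]='c', s[3]='i' (vowel), s[4]='a' (vowel), s[5]='j', s[6]='w', s[7]='f', s[8]='l', s[9]='u' (vowel)
Vowels found: 4
Result: 4


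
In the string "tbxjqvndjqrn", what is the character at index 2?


Input string: 'tbxjqvndjqrn'
Operation: get character at index 2
Index mapping: s[0]='t', s[1]='b', s[2]='x'
Result: 'x'


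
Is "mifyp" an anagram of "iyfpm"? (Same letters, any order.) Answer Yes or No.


String 1: 'iyfpm' -> sorted: 'fimpy'
String 2: 'mifyp' -> sorted: 'fimpy'
Compare sorted forms: 'fimpy' == 'fimpy'
Anagram: Yes


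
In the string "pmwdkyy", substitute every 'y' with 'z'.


Input string: 'pmwdkyy'
Operation: replace 'y' with 'z'
Positions of 'y': 5, 6
After replacement: pmwdkzz


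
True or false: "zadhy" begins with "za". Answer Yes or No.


Input string: 'zadhy'
Prefix to check: 'za'
First 2 characters of input: 'za'
Match: True
Result: Yes


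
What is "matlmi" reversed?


Input string: 'matlmi'
Operation: reverse character order
Original order: 'm' -> 'a' -> 't' -> 'l' -> 'm' -> 'i'
Reversed order: 'i' -> 'm' -> 'l' -> 't' -> 'a' -> 'm'
Result: imltam


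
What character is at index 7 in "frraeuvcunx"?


Input string: 'frraeuvcunx'
Operation: get character at index 7
Index mapping: s[0]='f', s[1]='r', s[2]='r', s[3]='a', s[4]='e', s[5]='u', s[6]='v', s[7]='c'
Result: 'c'


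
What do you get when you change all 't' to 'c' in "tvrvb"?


Input string: 'tvrvb'
Operation: replace 't' with 'c'
Positions of 't': 0
After replacement: cvrvb


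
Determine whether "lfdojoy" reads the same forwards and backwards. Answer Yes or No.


Input string: 'lfdojoy'
Reversed: 'yojodfl'
Compare pairs: s[0]='l' vs s[6]='y' (mismatch), s[1]='f' vs s[5]='o' (mismatch), s[2]='d' vs s[4]='j' (mismatch)
Palindrome: No


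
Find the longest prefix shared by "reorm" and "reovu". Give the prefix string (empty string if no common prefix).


String 1: 'reorm'
String 2: 'reovu'
Compare position by position:
pos 0: 'r' vs 'r' match
pos 1: 'e' vs 'e' match
pos 2: 'o' vs 'o' match
pos 3: 'r' vs 'v' differ -> stop
Longest common prefix: "reo" (length 3)


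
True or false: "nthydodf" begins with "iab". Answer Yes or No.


Input string: 'nthydodf'
Prefix to check: 'iab'
First 3 characters of input: 'nth'
Match: False
Result: No


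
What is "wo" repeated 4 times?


Input string: 'wo'
Operation: repeat 4 times
Concatenation: 'wo' + 'wo' + 'wo' + 'wo'
Result: wowowowo


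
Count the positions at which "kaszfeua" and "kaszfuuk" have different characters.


String 1: 'kaszfeua'
String 2: 'kaszfuuk'
Compare each position: pos 0: 'k'=='k', pos 1: 'a'=='a', pos 2: 's'=='s', pos 3: 'z'=='z', pos 4: 'f'=='f', pos 5: 'e'!='u', pos 6: 'u'=='u', pos 7: 'a'!='k'
Differing positions: 2
Hamming distance: 2


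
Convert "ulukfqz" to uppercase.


Input string: 'ulukfqz'
Operation: convert each letter to uppercase
Mapping: 'u'->'U', 'l'->'L', 'u'->'U', 'k'->'K', 'f'->'F', 'q'->'Q', 'z'->'Z'
Result: ULUKFQZ


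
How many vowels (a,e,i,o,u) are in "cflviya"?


Input string: 'cflviya'
Operation: count vowels (a, e, i, o, u)
Scan: s[0]='c', s[1]='f', s[2]='l', s[3]='v', s[4]='i' (vowel), s[5]='y', s[6]='a' (vowel)
Vowels found: 2
Result: 2


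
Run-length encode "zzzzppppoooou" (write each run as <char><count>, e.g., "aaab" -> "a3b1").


Input: 'zzzzppppoooou'
Operation: identify consecutive runs
Runs: 'zzzz' -> z4, 'pppp' -> p4, 'oooo' -> o4, 'u' -> u1
Encoded: z4p4o4u1


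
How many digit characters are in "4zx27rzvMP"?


Input string: '4zx27rzvMP'
Operation: count digit characters (0-9)
Scan: '4'(digit), 'z', 'x', '2'(digit), '7'(digit), 'r', 'z', 'v', 'M', 'P'
Digits found: 3
Result: 3


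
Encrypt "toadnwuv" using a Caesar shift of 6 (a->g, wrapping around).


Input: 'toadnwuv', shift = 6
Operation: for each letter, (position + 6) mod 26
Mapping: 't'(19+6=25)->'z', 'o'(14+6=20)->'u', 'a'(0+6=6)->'g', 'd'(3+6=9)->'j', 'n'(13+6=19)->'t', 'w'(22+6=28, 28 mod 26=2)->'c', 'u'(20+6=26, 26 mod 26=0)->'a', 'v'(21+6=27, 27 mod 26=1)->'b'
Result: zugjtcab


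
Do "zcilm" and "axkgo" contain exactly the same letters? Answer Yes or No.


String 1: 'zcilm' -> sorted: 'cilmz'
String 2: 'axkgo' -> sorted: 'agkox'
Compare sorted forms: 'cilmz' != 'agkox'
Anagram: No


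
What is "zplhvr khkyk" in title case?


Input string: 'zplhvr khkyk'
Operation: capitalize first letter of each word
Word transformations: 'zplhvr'->'Zplhvr', 'khkyk'->'Khkyk'
Result: Zplhvr Khkyk


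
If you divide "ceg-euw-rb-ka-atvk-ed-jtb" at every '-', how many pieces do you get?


Input string: 'ceg-euw-rb-ka-atvk-ed-jtb'
Delimiter: '-'
Split result: 'ceg', 'euw', 'rb', 'ka', 'atvk', 'ed', 'jtb'
Number of parts: 7


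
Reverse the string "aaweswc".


Input string: 'aaweswc'
Operation: reverse character order
Original order: 'a' -> 'a' -> 'w' -> 'e' -> 's' -> 'w' -> 'c'
Reversed order: 'c' -> 'w' -> 's' -> 'e' -> 'w' -> 'a' -> 'a'
Result: cwsewaa


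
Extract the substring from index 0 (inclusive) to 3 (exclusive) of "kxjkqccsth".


Input string: 'kxjkqccsth'
Operation: slice [0:3]
Extract characters: s[0]='k', s[1]='x', s[2]='j'
Result: kxj


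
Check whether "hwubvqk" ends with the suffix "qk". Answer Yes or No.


Input string: 'hwubvqk'
Suffix to check: 'qk'
Last 2 characters of input: 'qk'
Match: True
Result: Yes


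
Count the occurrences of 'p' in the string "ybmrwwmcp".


Input string: 'ybmrwwmcp'
Target character: 'p'
Scan each position: s[8]='p'
Matches found at indices: 8
Total: 1


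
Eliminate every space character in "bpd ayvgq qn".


Input string: 'bpd ayvgq qn'
Operation: remove all spaces
Words: 'bpd', 'ayvgq', 'qn'
Join without spaces: bpdayvgqqn


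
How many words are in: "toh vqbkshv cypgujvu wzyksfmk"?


Input string: 'toh vqbkshv cypgujvu wzyksfmk'
Operation: split by spaces
Words found: 'toh', 'vqbkshv', 'cypgujvu', 'wzyksfmk'
Word count: 4


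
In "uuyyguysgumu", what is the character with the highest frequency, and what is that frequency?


Input: 'uuyyguysgumu'
Operation: tally each character
Counts: 'g':2, 'm':1, 's':1, 'u':5, 'y':3
Maximum: 'u' appears 5 times


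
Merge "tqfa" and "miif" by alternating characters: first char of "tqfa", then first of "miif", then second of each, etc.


String 1: 'tqfa'
String 2: 'miif'
Operation: alternate characters
Pairs: 't'+'m', 'q'+'i', 'f'+'i', 'a'+'f'
Result: tmqifiaf


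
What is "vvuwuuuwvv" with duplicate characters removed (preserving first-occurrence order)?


Input: 'vvuwuuuwvv'
Operation: keep first occurrence of each character
Scan: s[0]='v' new -> keep; s[1]='v' seen -> skip; s[2]='u' new -> keep; s[3]='w' new -> keep; s[4]='u' seen -> skip; s[5]='u' seen -> skip; s[6]='u' seen -> skip; s[7]='w' seen -> skip; s[8]='v' seen -> skip; s[9]='v' seen -> skip
Result: vuw


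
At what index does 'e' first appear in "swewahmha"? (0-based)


Input string: 'swewahmha'
Target: 'e'
Scanning left to right: s[0]='s', s[1]='w', s[2]='e'
First match at index: 2


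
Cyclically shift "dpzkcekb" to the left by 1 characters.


Input: 'dpzkcekb', shift = 1
Operation: split at index 1 and swap parts
Front part s[0:1] = 'd'
Back part s[1:] = 'pzkcekb'
Rotated = back + front = 'pzkcekb' + 'd'
Result: pzkcekbd


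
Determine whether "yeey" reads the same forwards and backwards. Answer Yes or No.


Input string: 'yeey'
Reversed: 'yeey'
Compare pairs: s[0]='y' vs s[3]='y' (match), s[1]='e' vs s[2]='e' (match)
Palindrome: Yes


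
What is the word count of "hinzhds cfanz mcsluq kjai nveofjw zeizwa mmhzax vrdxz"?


Input string: 'hinzhds cfanz mcsluq kjai nveofjw zeizwa mmhzax vrdxz'
Operation: split by spaces
Words found: 'hinzhds', 'cfanz', 'mcsluq', 'kjai', 'nveofjw', 'zeizwa', 'mmhzax', 'vrdxz'
Word count: 8


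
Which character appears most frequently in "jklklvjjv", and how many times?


Input: 'jklklvjjv'
Operation: tally each character
Counts: 'j':3, 'k':2, 'l':2, 'v':2
Maximum: 'j' appears 3 times


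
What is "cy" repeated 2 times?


Input string: 'cy'
Operation: repeat 2 times
Concatenation: 'cy' + 'cy'
Result: cycy


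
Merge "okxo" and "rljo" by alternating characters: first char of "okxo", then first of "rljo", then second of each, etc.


String 1: 'okxo'
String 2: 'rljo'
Operation: alternate characters
Pairs: 'o'+'r', 'k'+'l', 'x'+'j', 'o'+'o'
Result: orklxjoo


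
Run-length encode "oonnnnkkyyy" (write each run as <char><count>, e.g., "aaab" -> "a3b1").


Input: 'oonnnnkkyyy'
Operation: identify consecutive runs
Runs: 'oo' -> o2, 'nnnn' -> n4, 'kk' -> k2, 'yyy' -> y3
Encoded: o2n4k2y3


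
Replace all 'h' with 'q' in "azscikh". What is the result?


Input string: 'azscikh'
Operation: replace 'h' with 'q'
Positions of 'h': 6
After replacement: azscikq


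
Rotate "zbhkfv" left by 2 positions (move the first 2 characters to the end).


Input: 'zbhkfv', shift = 2
Operation: split at index 2 and swap parts
Front part s[0:2] = 'zb'
Back part s[2:] = 'hkfv'
Rotated = back + front = 'hkfv' + 'zb'
Result: hkfvzb


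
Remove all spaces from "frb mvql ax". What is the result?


Input string: 'frb mvql ax'
Operation: remove all spaces
Words: 'frb', 'mvql', 'ax'
Join without spaces: frbmvqlax


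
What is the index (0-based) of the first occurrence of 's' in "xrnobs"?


Input string: 'xrnobs'
Target: 's'
Scanning left to right: s[0]='x', s[1]='r', s[2]='n', s[3]='o', s[4]='b', s[5]='s'
First match at index: 5


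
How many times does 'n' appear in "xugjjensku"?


Input string: 'xugjjensku'
Target character: 'n'
Scan each position: s[6]='n'
Matches found at indices: 6
Total: 1


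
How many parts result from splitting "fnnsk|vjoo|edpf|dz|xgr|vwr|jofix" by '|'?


Input string: 'fnnsk|vjoo|edpf|dz|xgr|vwr|jofix'
Delimiter: '|'
Split result: 'fnnsk', 'vjoo', 'edpf', 'dz', 'xgr', 'vwr', 'jofix'
Number of parts: 7


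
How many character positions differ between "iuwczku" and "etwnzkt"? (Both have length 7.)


String 1: 'iuwczku'
String 2: 'etwnzkt'
Compare each position: pos 0: 'i'!='e', pos 1: 'u'!='t', pos 2: 'w'=='w', pos 3: 'c'!='n', pos 4: 'z'=='z', pos 5: 'k'=='k', pos 6: 'u'!='t'
Differing positions: 4
Hamming distance: 4


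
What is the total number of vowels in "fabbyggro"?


Input string: 'fabbyggro'
Operation: count vowels (a, e, i, o, u)
Scan: s[0]='f', s[1]='a' (vowel), s[2]='b', s[3]='b', s[4]='y', s[5]='g', s[6]='g', s[7]='r', s[8]='o' (vowel)
Vowels found: 2
Result: 2


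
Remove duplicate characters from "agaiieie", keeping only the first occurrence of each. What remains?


Input: 'agaiieie'
Operation: keep first occurrence of each character
Scan: s[0]='a' new -> keep; s[1]='g' new -> keep; s[2]='a' seen -> skip; s[3]='i' new -> keep; s[4]='i' seen -> skip; s[5]='e' new -> keep; s[6]='i' seen -> skip; s[7]='e' seen -> skip
Result: agie


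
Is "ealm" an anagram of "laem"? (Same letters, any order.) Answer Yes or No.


String 1: 'laem' -> sorted: 'aelm'
String 2: 'ealm' -> sorted: 'aelm'
Compare sorted forms: 'aelm' == 'aelm'
Anagram: Yes


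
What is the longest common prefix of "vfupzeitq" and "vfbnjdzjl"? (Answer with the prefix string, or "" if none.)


String 1: 'vfupzeitq'
String 2: 'vfbnjdzjl'
Compare position by position:
pos 0: 'v' vs 'v' match
pos 1: 'f' vs 'f' match
pos 2: 'u' vs 'b' differ -> stop
Longest common prefix: "vf" (length 2)


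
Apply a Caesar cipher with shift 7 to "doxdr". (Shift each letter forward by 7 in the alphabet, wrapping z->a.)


Input: 'doxdr', shift = 7
Operation: for each letter, (position + 7) mod 26
Mapping: 'd'(3+7=10)->'k', 'o'(14+7=21)->'v', 'x'(23+7=30, 30 mod 26=4)->'e', 'd'(3+7=10)->'k', 'r'(17+7=24)->'y'
Result: kveky


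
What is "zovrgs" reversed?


Input string: 'zovrgs'
Operation: reverse character order
Original order: 'z' -> 'o' -> 'v' -> 'r' -> 'g' -> 's'
Reversed order: 's' -> 'g' -> 'r' -> 'v' -> 'o' -> 'z'
Result: sgrvoz


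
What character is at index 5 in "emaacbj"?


Input string: 'emaacbj'
Operation: get character at index 5
Index mapping: s[0]='e', s[1]='m', s[2]='a', s[3]='a', s[4]='c', s[5]='b'
Result: 'b'


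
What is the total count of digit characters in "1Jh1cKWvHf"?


Input string: '1Jh1cKWvHf'
Operation: count digit characters (0-9)
Scan: '1'(digit), 'J', 'h', '1'(digit), 'c', 'K', 'W', 'v', 'H', 'f'
Digits found: 2
Result: 2


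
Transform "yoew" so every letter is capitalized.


Input string: 'yoew'
Operation: convert each letter to uppercase
Mapping: 'y'->'Y', 'o'->'O', 'e'->'E', 'w'->'W'
Result: YOEW


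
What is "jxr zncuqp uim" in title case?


Input string: 'jxr zncuqp uim'
Operation: capitalize first letter of each word
Word transformations: 'jxr'->'Jxr', 'zncuqp'->'Zncuqp', 'uim'->'Uim'
Result: Jxr Zncuqp Uim


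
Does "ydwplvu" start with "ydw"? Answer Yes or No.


Input string: 'ydwplvu'
Prefix to check: 'ydw'
First 3 characters of input: 'ydw'
Match: True
Result: Yes


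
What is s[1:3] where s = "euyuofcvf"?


Input string: 'euyuofcvf'
Operation: slice [1:3]
Extract characters: s[1]='u', s[2]='y'
Result: uy


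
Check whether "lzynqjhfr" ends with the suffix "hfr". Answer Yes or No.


Input string: 'lzynqjhfr'
Suffix to check: 'hfr'
Last 3 characters of input: 'hfr'
Match: True
Result: Yes


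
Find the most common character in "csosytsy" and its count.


Input: 'csosytsy'
Operation: tally each character
Counts: 'c':1, 'o':1, 's':3, 't':1, 'y':2
Maximum: 's' appears 3 times


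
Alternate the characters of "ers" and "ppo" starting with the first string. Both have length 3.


String 1: 'ers'
String 2: 'ppo'
Operation: alternate characters
Pairs: 'e'+'p', 'r'+'p', 's'+'o'
Result: eprpso


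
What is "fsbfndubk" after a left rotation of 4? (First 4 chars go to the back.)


Input: 'fsbfndubk', shift = 4
Operation: split at index 4 and swap parts
Front part s[0:4] = 'fsbf'
Back part s[4:] = 'ndubk'
Rotated = back + front = 'ndubk' + 'fsbf'
Result: ndubkfsbf


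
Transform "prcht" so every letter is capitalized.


Input string: 'prcht'
Operation: convert each letter to uppercase
Mapping: 'p'->'P', 'r'->'R', 'c'->'C', 'h'->'H', 't'->'T'
Result: PRCHT


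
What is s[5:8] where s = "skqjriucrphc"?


Input string: 'skqjriucrphc'
Operation: slice [5:8]
Extract characters: s[5]='i', s[6]='u', s[7]='c'
Result: iuc


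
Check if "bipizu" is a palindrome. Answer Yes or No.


Input string: 'bipizu'
Reversed: 'uzipib'
Compare pairs: s[0]='b' vs s[5]='u' (mismatch), s[1]='i' vs s[4]='z' (mismatch), s[2]='p' vs s[3]='i' (mismatch)
Palindrome: No


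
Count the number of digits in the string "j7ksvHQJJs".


Input string: 'j7ksvHQJJs'
Operation: count digit characters (0-9)
Scan: 'j', '7'(digit), 'k', 's', 'v', 'H', 'Q', 'J', 'J', 's'
Digits found: 1
Result: 1


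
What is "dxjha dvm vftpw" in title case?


Input string: 'dxjha dvm vftpw'
Operation: capitalize first letter of each word
Word transformations: 'dxjha'->'Dxjha', 'dvm'->'Dvm', 'vftpw'->'Vftpw'
Result: Dxjha Dvm Vftpw


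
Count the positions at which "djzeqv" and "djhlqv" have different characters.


String 1: 'djzeqv'
String 2: 'djhlqv'
Compare each position: pos 0: 'd'=='d', pos 1: 'j'=='j', pos 2: 'z'!='h', pos 3: 'e'!='l', pos 4: 'q'=='q', pos 5: 'v'=='v'
Differing positions: 2
Hamming distance: 2


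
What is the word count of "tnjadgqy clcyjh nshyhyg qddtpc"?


Input string: 'tnjadgqy clcyjh nshyhyg qddtpc'
Operation: split by spaces
Words found: 'tnjadgqy', 'clcyjh', 'nshyhyg', 'qddtpc'
Word count: 4


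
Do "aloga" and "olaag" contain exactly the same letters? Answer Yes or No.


String 1: 'aloga' -> sorted: 'aaglo'
String 2: 'olaag' -> sorted: 'aaglo'
Compare sorted forms: 'aaglo' == 'aaglo'
Anagram: Yes


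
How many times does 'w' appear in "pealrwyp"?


Input string: 'pealrwyp'
Target character: 'w'
Scan each position: s[5]='w'
Matches found at indices: 5
Total: 1


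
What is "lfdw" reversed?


Input string: 'lfdw'
Operation: reverse character order
Original order: 'l' -> 'f' -> 'd' -> 'w'
Reversed order: 'w' -> 'd' -> 'f' -> 'l'
Result: wdfl


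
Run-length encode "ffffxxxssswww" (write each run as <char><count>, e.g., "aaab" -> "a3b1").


Input: 'ffffxxxssswww'
Operation: identify consecutive runs
Runs: 'ffff' -> f4, 'xxx' -> x3, 'sss' -> s3, 'www' -> w3
Encoded: f4x3s3w3
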